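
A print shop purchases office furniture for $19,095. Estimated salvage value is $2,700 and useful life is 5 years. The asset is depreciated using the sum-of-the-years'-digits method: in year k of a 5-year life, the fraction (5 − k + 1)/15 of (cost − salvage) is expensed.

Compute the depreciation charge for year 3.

$3,279

Depreciable base = $19,095 − $2,700 = $16,395.
Sum of the years' digits = 5+4+3+2+1 = 15.
Year 1: $16,395 × 5/15 = $5,465. Book value $13,630.
Year 2: $16,395 × 4/15 = $4,372. Book value $9,258.
Year 3: $16,395 × 3/15 = $3,279. Book value $5,979.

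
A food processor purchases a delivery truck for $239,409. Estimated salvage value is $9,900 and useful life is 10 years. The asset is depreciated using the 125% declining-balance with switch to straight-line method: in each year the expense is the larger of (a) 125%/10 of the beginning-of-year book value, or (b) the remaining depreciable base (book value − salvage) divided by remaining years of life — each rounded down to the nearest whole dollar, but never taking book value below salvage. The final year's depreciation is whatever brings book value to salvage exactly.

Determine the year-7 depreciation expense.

$21,498

Depreciable base = $239,409 − $9,900 = $229,509.
Year 1: DB = ⌊$239,409 × 125%/10⌋ = $29,926; SL = ⌊$229,509/10⌋ = $22,950 → take DB $29,926. Book value $209,483.
Year 2: DB = ⌊$209,483 × 125%/10⌋ = $26,185; SL = ⌊$199,583/9⌋ = $22,175 → take DB $26,185. Book value $183,298.
Year 3: DB = ⌊$183,298 × 125%/10⌋ = $22,912; SL = ⌊$173,398/8⌋ = $21,674 → take DB $22,912. Book value $160,386.
Year 4: DB = ⌊$160,386 × 125%/10⌋ = $20,048; SL = ⌊$150,486/7⌋ = $21,498 → take SL $21,498. Book value $138,888.
Year 5: DB = ⌊$138,888 × 125%/10⌋ = $17,361; SL = ⌊$128,988/6⌋ = $21,498 → take SL $21,498. Book value $117,390.
Year 6: DB = ⌊$117,390 × 125%/10⌋ = $14,673; SL = ⌊$107,490/5⌋ = $21,498 → take SL $21,498. Book value $95,892.
Year 7: DB = ⌊$95,892 × 125%/10⌋ = $11,986; SL = ⌊$85,992/4⌋ = $21,498 → take SL $21,498. Book value $74,394.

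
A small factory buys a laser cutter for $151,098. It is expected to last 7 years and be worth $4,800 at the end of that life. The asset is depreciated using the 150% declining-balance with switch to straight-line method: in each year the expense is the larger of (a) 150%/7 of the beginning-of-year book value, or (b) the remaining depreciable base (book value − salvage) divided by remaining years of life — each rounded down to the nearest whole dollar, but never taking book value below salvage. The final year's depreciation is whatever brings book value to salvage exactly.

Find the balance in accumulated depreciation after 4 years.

$94,929

Depreciable base = $151,098 − $4,800 = $146,298.
Year 1: DB = ⌊$151,098 × 150%/7⌋ = $32,378; SL = ⌊$146,298/7⌋ = $20,899 → take DB $32,378. Book value $118,720.
Year 2: DB = ⌊$118,720 × 150%/7⌋ = $25,440; SL = ⌊$113,920/6⌋ = $18,986 → take DB $25,440. Book value $93,280.
Year 3: DB = ⌊$93,280 × 150%/7⌋ = $19,988; SL = ⌊$88,480/5⌋ = $17,696 → take DB $19,988. Book value $73,292.
Year 4: DB = ⌊$73,292 × 150%/7⌋ = $15,705; SL = ⌊$68,492/4⌋ = $17,123 → take SL $17,123. Book value $56,169.
Accumulated through year 4 = $151,098 − $56,169 = $94,929.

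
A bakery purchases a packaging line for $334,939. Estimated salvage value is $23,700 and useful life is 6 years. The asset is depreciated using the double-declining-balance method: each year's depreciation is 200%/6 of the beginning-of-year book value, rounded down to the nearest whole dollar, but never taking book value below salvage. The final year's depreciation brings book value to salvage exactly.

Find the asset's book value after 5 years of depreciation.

Depreciable base = $334,939 − $23,700 = $311,239.
Year 1: ⌊$334,939 × 200%/6⌋ = $111,646. Book value $223,293.
Year 2: ⌊$223,293 × 200%/6⌋ = $74,431. Book value $148,862.
Year 3: ⌊$148,862 × 200%/6⌋ = $49,620. Book value $99,242.
Year 4: ⌊$99,242 × 200%/6⌋ = $33,080. Book value $66,162.
Year 5: ⌊$66,162 × 200%/6⌋ = $22,054. Book value $44,108.

$44,108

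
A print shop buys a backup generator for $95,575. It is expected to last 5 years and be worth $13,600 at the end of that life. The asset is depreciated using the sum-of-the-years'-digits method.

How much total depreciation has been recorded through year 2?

Depreciable base = $95,575 − $13,600 = $81,975.
Sum of the years' digits = 5+4+3+2+1 = 15.
Year 1: $81,975 × 5/15 = $27,325. Book value $68,250.
Year 2: $81,975 × 4/15 = $21,860. Book value $46,390.
Accumulated through year 2 = $95,575 − $46,390 = $49,185.

$49,185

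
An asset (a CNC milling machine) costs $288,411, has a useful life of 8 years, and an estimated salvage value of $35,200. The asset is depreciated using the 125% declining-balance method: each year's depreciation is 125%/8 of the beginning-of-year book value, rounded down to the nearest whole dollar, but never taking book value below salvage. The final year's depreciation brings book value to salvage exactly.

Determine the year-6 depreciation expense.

Depreciable base = $288,411 − $35,200 = $253,211.
Year 1: ⌊$288,411 × 125%/8⌋ = $45,064. Book value $243,347.
Year 2: ⌊$243,347 × 125%/8⌋ = $38,022. Book value $205,325.
Year 3: ⌊$205,325 × 125%/8⌋ = $32,082. Book value $173,243.
Year 4: ⌊$173,243 × 125%/8⌋ = $27,069. Book value $146,174.
Year 5: ⌊$146,174 × 125%/8⌋ = $22,839. Book value $123,335.
Year 6: ⌊$123,335 × 125%/8⌋ = $19,271. Book value $104,064.

$19,271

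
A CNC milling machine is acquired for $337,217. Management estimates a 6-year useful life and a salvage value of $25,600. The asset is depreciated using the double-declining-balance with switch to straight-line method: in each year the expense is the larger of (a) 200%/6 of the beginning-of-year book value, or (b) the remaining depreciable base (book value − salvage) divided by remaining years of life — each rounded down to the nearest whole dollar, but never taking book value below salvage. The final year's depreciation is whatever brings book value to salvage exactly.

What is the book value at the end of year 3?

Depreciable base = $337,217 − $25,600 = $311,617.
Year 1: DB = ⌊$337,217 × 200%/6⌋ = $112,405; SL = ⌊$311,617/6⌋ = $51,936 → take DB $112,405. Book value $224,812.
Year 2: DB = ⌊$224,812 × 200%/6⌋ = $74,937; SL = ⌊$199,212/5⌋ = $39,842 → take DB $74,937. Book value $149,875.
Year 3: DB = ⌊$149,875 × 200%/6⌋ = $49,958; SL = ⌊$124,275/4⌋ = $31,068 → take DB $49,958. Book value $99,917.

$99,917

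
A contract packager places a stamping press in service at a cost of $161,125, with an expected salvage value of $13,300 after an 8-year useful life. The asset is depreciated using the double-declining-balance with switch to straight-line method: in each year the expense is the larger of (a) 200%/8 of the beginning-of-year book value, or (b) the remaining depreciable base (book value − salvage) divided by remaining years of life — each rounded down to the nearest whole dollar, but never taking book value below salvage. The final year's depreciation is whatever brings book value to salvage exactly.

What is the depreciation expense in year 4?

$16,993

Depreciable base = $161,125 − $13,300 = $147,825.
Year 1: DB = ⌊$161,125 × 200%/8⌋ = $40,281; SL = ⌊$147,825/8⌋ = $18,478 → take DB $40,281. Book value $120,844.
Year 2: DB = ⌊$120,844 × 200%/8⌋ = $30,211; SL = ⌊$107,544/7⌋ = $15,363 → take DB $30,211. Book value $90,633.
Year 3: DB = ⌊$90,633 × 200%/8⌋ = $22,658; SL = ⌊$77,333/6⌋ = $12,888 → take DB $22,658. Book value $67,975.
Year 4: DB = ⌊$67,975 × 200%/8⌋ = $16,993; SL = ⌊$54,675/5⌋ = $10,935 → take DB $16,993. Book value $50,982.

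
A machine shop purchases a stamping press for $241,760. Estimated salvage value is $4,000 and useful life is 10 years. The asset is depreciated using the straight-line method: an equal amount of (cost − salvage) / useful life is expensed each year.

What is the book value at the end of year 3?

$170,432

Depreciable base = $241,760 − $4,000 = $237,760.
Annual expense = $237,760 / 10 = $23,776.
End of year 1: book value $217,984.
End of year 2: book value $194,208.
End of year 3: book value $170,432.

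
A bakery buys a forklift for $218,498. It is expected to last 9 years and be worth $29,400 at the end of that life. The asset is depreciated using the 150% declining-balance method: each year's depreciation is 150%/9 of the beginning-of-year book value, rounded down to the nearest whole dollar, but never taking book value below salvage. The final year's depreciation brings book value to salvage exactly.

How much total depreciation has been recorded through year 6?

$145,323

Depreciable base = $218,498 − $29,400 = $189,098.
Year 1: ⌊$218,498 × 150%/9⌋ = $36,416. Book value $182,082.
Year 2: ⌊$182,082 × 150%/9⌋ = $30,347. Book value $151,735.
Year 3: ⌊$151,735 × 150%/9⌋ = $25,289. Book value $126,446.
Year 4: ⌊$126,446 × 150%/9⌋ = $21,074. Book value $105,372.
Year 5: ⌊$105,372 × 150%/9⌋ = $17,562. Book value $87,810.
Year 6: ⌊$87,810 × 150%/9⌋ = $14,635. Book value $73,175.
Accumulated through year 6 = $218,498 − $73,175 = $145,323.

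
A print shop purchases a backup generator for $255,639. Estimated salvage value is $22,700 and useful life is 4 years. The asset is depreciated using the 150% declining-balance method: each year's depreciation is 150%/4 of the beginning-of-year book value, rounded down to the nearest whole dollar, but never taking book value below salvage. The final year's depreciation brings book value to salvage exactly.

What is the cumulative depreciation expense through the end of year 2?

Depreciable base = $255,639 − $22,700 = $232,939.
Year 1: ⌊$255,639 × 150%/4⌋ = $95,864. Book value $159,775.
Year 2: ⌊$159,775 × 150%/4⌋ = $59,915. Book value $99,860.
Accumulated through year 2 = $255,639 − $99,860 = $155,779.

$155,779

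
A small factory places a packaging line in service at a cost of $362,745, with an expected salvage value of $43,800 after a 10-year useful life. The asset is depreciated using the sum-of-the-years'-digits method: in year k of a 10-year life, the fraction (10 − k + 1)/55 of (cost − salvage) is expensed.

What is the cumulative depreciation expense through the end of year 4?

$197,166

Depreciable base = $362,745 − $43,800 = $318,945.
Sum of the years' digits = 10+9+8+7+6+5+4+3+2+1 = 55.
Year 1: $318,945 × 10/55 = $57,990. Book value $304,755.
Year 2: $318,945 × 9/55 = $52,191. Book value $252,564.
Year 3: $318,945 × 8/55 = $46,392. Book value $206,172.
Year 4: $318,945 × 7/55 = $40,593. Book value $165,579.
Accumulated through year 4 = $362,745 − $165,579 = $197,166.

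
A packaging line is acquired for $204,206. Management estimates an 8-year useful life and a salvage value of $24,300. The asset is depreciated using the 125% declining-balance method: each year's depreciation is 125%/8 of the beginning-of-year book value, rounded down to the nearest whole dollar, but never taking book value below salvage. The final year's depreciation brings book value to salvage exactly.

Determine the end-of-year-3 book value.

Depreciable base = $204,206 − $24,300 = $179,906.
Year 1: ⌊$204,206 × 125%/8⌋ = $31,907. Book value $172,299.
Year 2: ⌊$172,299 × 125%/8⌋ = $26,921. Book value $145,378.
Year 3: ⌊$145,378 × 125%/8⌋ = $22,715. Book value $122,663.

$122,663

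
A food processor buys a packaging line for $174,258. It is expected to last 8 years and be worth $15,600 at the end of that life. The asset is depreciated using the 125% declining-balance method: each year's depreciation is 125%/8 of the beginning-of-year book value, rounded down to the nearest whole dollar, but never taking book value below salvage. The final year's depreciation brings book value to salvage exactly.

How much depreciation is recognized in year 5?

Depreciable base = $174,258 − $15,600 = $158,658.
Year 1: ⌊$174,258 × 125%/8⌋ = $27,227. Book value $147,031.
Year 2: ⌊$147,031 × 125%/8⌋ = $22,973. Book value $124,058.
Year 3: ⌊$124,058 × 125%/8⌋ = $19,384. Book value $104,674.
Year 4: ⌊$104,674 × 125%/8⌋ = $16,355. Book value $88,319.
Year 5: ⌊$88,319 × 125%/8⌋ = $13,799. Book value $74,520.

$13,799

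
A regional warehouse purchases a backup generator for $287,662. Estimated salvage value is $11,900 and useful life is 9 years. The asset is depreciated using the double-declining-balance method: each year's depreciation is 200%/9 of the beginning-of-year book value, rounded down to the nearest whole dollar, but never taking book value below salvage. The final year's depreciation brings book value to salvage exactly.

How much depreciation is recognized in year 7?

$14,152

Depreciable base = $287,662 − $11,900 = $275,762.
Year 1: ⌊$287,662 × 200%/9⌋ = $63,924. Book value $223,738.
Year 2: ⌊$223,738 × 200%/9⌋ = $49,719. Book value $174,019.
Year 3: ⌊$174,019 × 200%/9⌋ = $38,670. Book value $135,349.
Year 4: ⌊$135,349 × 200%/9⌋ = $30,077. Book value $105,272.
Year 5: ⌊$105,272 × 200%/9⌋ = $23,393. Book value $81,879.
Year 6: ⌊$81,879 × 200%/9⌋ = $18,195. Book value $63,684.
Year 7: ⌊$63,684 × 200%/9⌋ = $14,152. Book value $49,532.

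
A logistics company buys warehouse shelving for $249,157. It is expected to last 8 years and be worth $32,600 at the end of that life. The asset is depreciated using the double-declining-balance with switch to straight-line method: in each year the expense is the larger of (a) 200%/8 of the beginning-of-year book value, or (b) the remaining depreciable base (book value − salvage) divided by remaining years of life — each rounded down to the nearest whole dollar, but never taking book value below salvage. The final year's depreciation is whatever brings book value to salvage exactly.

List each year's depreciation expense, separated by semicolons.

Depreciable base = $249,157 − $32,600 = $216,557.
Year 1: DB = ⌊$249,157 × 200%/8⌋ = $62,289; SL = ⌊$216,557/8⌋ = $27,069 → take DB $62,289. Book value $186,868.
Year 2: DB = ⌊$186,868 × 200%/8⌋ = $46,717; SL = ⌊$154,268/7⌋ = $22,038 → take DB $46,717. Book value $140,151.
Year 3: DB = ⌊$140,151 × 200%/8⌋ = $35,037; SL = ⌊$107,551/6⌋ = $17,925 → take DB $35,037. Book value $105,114.
Year 4: DB = ⌊$105,114 × 200%/8⌋ = $26,278; SL = ⌊$72,514/5⌋ = $14,502 → take DB $26,278. Book value $78,836.
Year 5: DB = ⌊$78,836 × 200%/8⌋ = $19,709; SL = ⌊$46,236/4⌋ = $11,559 → take DB $19,709. Book value $59,127.
Year 6: DB = ⌊$59,127 × 200%/8⌋ = $14,781; SL = ⌊$26,527/3⌋ = $8,842 → take DB $14,781. Book value $44,346.
Year 7: DB = ⌊$44,346 × 200%/8⌋ = $11,086; SL = ⌊$11,746/2⌋ = $5,873 → take DB $11,086. Book value $33,260.
Year 8 (final): $33,260 − $32,600 = $660. Book value $32,600.

$62,289; $46,717; $35,037; $26,278; $19,709; $14,781; $11,086; $660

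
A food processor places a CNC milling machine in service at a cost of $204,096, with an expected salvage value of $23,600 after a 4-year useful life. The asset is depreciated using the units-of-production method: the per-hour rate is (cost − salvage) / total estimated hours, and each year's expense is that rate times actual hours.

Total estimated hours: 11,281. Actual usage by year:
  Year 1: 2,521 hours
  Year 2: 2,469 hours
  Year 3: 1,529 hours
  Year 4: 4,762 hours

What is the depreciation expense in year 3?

Depreciable base = $204,096 − $23,600 = $180,496.
Rate = $180,496 / 11,281 hours = $16 per hour.
Year 1: 2,521 × $16 = $40,336. Book value $163,760.
Year 2: 2,469 × $16 = $39,504. Book value $124,256.
Year 3: 1,529 × $16 = $24,464. Book value $99,792.

$24,464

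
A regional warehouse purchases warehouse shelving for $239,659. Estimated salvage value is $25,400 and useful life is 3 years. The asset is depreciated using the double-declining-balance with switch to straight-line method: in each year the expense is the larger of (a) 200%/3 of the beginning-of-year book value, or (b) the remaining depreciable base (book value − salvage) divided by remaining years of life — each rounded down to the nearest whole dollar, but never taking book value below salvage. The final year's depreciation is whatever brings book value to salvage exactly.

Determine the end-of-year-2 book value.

$26,629

Depreciable base = $239,659 − $25,400 = $214,259.
Year 1: DB = ⌊$239,659 × 200%/3⌋ = $159,772; SL = ⌊$214,259/3⌋ = $71,419 → take DB $159,772. Book value $79,887.
Year 2: DB = ⌊$79,887 × 200%/3⌋ = $53,258; SL = ⌊$54,487/2⌋ = $27,243 → take DB $53,258. Book value $26,629.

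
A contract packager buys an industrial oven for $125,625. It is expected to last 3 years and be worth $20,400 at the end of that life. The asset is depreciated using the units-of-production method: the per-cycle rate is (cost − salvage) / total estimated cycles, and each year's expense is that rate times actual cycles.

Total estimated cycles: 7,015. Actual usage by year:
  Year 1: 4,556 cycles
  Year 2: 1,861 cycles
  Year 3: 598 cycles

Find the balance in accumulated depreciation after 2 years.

Depreciable base = $125,625 − $20,400 = $105,225.
Rate = $105,225 / 7,015 cycles = $15 per cycle.
Year 1: 4,556 × $15 = $68,340. Book value $57,285.
Year 2: 1,861 × $15 = $27,915. Book value $29,370.
Accumulated through year 2 = $125,625 − $29,370 = $96,255.

$96,255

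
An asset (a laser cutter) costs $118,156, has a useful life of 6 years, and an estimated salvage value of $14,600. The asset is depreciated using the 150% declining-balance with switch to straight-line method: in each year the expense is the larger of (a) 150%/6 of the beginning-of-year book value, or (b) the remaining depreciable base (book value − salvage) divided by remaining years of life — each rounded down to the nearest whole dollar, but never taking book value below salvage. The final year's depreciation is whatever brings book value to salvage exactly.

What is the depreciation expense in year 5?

Depreciable base = $118,156 − $14,600 = $103,556.
Year 1: DB = ⌊$118,156 × 150%/6⌋ = $29,539; SL = ⌊$103,556/6⌋ = $17,259 → take DB $29,539. Book value $88,617.
Year 2: DB = ⌊$88,617 × 150%/6⌋ = $22,154; SL = ⌊$74,017/5⌋ = $14,803 → take DB $22,154. Book value $66,463.
Year 3: DB = ⌊$66,463 × 150%/6⌋ = $16,615; SL = ⌊$51,863/4⌋ = $12,965 → take DB $16,615. Book value $49,848.
Year 4: DB = ⌊$49,848 × 150%/6⌋ = $12,462; SL = ⌊$35,248/3⌋ = $11,749 → take DB $12,462. Book value $37,386.
Year 5: DB = ⌊$37,386 × 150%/6⌋ = $9,346; SL = ⌊$22,786/2⌋ = $11,393 → take SL $11,393. Book value $25,993.

$11,393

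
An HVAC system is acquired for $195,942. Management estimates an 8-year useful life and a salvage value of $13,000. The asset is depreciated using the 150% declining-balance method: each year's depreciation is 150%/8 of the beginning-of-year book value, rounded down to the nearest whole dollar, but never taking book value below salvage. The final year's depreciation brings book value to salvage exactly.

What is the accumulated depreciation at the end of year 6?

$139,568

Depreciable base = $195,942 − $13,000 = $182,942.
Year 1: ⌊$195,942 × 150%/8⌋ = $36,739. Book value $159,203.
Year 2: ⌊$159,203 × 150%/8⌋ = $29,850. Book value $129,353.
Year 3: ⌊$129,353 × 150%/8⌋ = $24,253. Book value $105,100.
Year 4: ⌊$105,100 × 150%/8⌋ = $19,706. Book value $85,394.
Year 5: ⌊$85,394 × 150%/8⌋ = $16,011. Book value $69,383.
Year 6: ⌊$69,383 × 150%/8⌋ = $13,009. Book value $56,374.
Accumulated through year 6 = $195,942 − $56,374 = $139,568.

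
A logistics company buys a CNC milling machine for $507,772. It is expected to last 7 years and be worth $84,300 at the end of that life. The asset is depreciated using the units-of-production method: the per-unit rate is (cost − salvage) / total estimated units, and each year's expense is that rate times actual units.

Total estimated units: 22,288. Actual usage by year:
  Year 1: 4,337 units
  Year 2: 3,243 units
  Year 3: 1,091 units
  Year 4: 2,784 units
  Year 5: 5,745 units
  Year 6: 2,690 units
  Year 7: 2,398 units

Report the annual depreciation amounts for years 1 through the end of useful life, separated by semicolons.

Depreciable base = $507,772 − $84,300 = $423,472.
Rate = $423,472 / 22,288 units = $19 per unit.
Year 1: 4,337 × $19 = $82,403. Book value $425,369.
Year 2: 3,243 × $19 = $61,617. Book value $363,752.
Year 3: 1,091 × $19 = $20,729. Book value $343,023.
Year 4: 2,784 × $19 = $52,896. Book value $290,127.
Year 5: 5,745 × $19 = $109,155. Book value $180,972.
Year 6: 2,690 × $19 = $51,110. Book value $129,862.
Year 7: 2,398 × $19 = $45,562. Book value $84,300.

$82,403; $61,617; $20,729; $52,896; $109,155; $51,110; $45,562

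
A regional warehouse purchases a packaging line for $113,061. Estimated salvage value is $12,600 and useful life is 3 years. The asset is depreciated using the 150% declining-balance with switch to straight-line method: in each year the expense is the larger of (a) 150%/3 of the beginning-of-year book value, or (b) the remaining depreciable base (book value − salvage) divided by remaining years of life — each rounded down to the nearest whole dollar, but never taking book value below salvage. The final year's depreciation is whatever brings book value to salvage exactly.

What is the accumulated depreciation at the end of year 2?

Depreciable base = $113,061 − $12,600 = $100,461.
Year 1: DB = ⌊$113,061 × 150%/3⌋ = $56,530; SL = ⌊$100,461/3⌋ = $33,487 → take DB $56,530. Book value $56,531.
Year 2: DB = ⌊$56,531 × 150%/3⌋ = $28,265; SL = ⌊$43,931/2⌋ = $21,965 → take DB $28,265. Book value $28,266.
Accumulated through year 2 = $113,061 − $28,266 = $84,795.

$84,795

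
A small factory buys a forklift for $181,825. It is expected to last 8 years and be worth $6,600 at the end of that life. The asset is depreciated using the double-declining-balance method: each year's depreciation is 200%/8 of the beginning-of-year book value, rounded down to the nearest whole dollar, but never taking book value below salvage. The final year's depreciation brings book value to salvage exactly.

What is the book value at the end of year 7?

$24,272

Depreciable base = $181,825 − $6,600 = $175,225.
Year 1: ⌊$181,825 × 200%/8⌋ = $45,456. Book value $136,369.
Year 2: ⌊$136,369 × 200%/8⌋ = $34,092. Book value $102,277.
Year 3: ⌊$102,277 × 200%/8⌋ = $25,569. Book value $76,708.
Year 4: ⌊$76,708 × 200%/8⌋ = $19,177. Book value $57,531.
Year 5: ⌊$57,531 × 200%/8⌋ = $14,382. Book value $43,149.
Year 6: ⌊$43,149 × 200%/8⌋ = $10,787. Book value $32,362.
Year 7: ⌊$32,362 × 200%/8⌋ = $8,090. Book value $24,272.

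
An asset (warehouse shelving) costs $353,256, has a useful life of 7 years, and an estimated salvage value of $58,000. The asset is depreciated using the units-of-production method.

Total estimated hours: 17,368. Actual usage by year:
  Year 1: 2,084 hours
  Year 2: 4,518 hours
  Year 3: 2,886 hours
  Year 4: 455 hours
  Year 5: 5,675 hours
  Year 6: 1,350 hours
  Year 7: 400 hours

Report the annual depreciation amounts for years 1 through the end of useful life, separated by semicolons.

Depreciable base = $353,256 − $58,000 = $295,256.
Rate = $295,256 / 17,368 hours = $17 per hour.
Year 1: 2,084 × $17 = $35,428. Book value $317,828.
Year 2: 4,518 × $17 = $76,806. Book value $241,022.
Year 3: 2,886 × $17 = $49,062. Book value $191,960.
Year 4: 455 × $17 = $7,735. Book value $184,225.
Year 5: 5,675 × $17 = $96,475. Book value $87,750.
Year 6: 1,350 × $17 = $22,950. Book value $64,800.
Year 7: 400 × $17 = $6,800. Book value $58,000.

$35,428; $76,806; $49,062; $7,735; $96,475; $22,950; $6,800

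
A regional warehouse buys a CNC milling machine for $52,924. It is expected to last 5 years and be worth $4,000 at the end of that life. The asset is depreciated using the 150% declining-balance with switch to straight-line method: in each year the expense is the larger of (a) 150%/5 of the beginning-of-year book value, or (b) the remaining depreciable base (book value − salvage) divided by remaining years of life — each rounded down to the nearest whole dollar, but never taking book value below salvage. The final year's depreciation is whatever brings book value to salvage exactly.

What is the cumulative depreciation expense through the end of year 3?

Depreciable base = $52,924 − $4,000 = $48,924.
Year 1: DB = ⌊$52,924 × 150%/5⌋ = $15,877; SL = ⌊$48,924/5⌋ = $9,784 → take DB $15,877. Book value $37,047.
Year 2: DB = ⌊$37,047 × 150%/5⌋ = $11,114; SL = ⌊$33,047/4⌋ = $8,261 → take DB $11,114. Book value $25,933.
Year 3: DB = ⌊$25,933 × 150%/5⌋ = $7,779; SL = ⌊$21,933/3⌋ = $7,311 → take DB $7,779. Book value $18,154.
Accumulated through year 3 = $52,924 − $18,154 = $34,770.

$34,770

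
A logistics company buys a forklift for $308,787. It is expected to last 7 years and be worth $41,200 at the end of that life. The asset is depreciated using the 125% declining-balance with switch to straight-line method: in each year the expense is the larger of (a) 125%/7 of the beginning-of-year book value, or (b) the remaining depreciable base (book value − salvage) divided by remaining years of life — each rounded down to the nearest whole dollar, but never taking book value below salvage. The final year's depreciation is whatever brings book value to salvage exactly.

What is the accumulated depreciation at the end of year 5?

$202,613

Depreciable base = $308,787 − $41,200 = $267,587.
Year 1: DB = ⌊$308,787 × 125%/7⌋ = $55,140; SL = ⌊$267,587/7⌋ = $38,226 → take DB $55,140. Book value $253,647.
Year 2: DB = ⌊$253,647 × 125%/7⌋ = $45,294; SL = ⌊$212,447/6⌋ = $35,407 → take DB $45,294. Book value $208,353.
Year 3: DB = ⌊$208,353 × 125%/7⌋ = $37,205; SL = ⌊$167,153/5⌋ = $33,430 → take DB $37,205. Book value $171,148.
Year 4: DB = ⌊$171,148 × 125%/7⌋ = $30,562; SL = ⌊$129,948/4⌋ = $32,487 → take SL $32,487. Book value $138,661.
Year 5: DB = ⌊$138,661 × 125%/7⌋ = $24,760; SL = ⌊$97,461/3⌋ = $32,487 → take SL $32,487. Book value $106,174.
Accumulated through year 5 = $308,787 − $106,174 = $202,613.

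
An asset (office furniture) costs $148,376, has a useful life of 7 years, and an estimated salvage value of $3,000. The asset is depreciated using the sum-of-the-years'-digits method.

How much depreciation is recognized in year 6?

Depreciable base = $148,376 − $3,000 = $145,376.
Sum of the years' digits = 7+6+5+4+3+2+1 = 28.
Year 1: $145,376 × 7/28 = $36,344. Book value $112,032.
Year 2: $145,376 × 6/28 = $31,152. Book value $80,880.
Year 3: $145,376 × 5/28 = $25,960. Book value $54,920.
Year 4: $145,376 × 4/28 = $20,768. Book value $34,152.
Year 5: $145,376 × 3/28 = $15,576. Book value $18,576.
Year 6: $145,376 × 2/28 = $10,384. Book value $8,192.

$10,384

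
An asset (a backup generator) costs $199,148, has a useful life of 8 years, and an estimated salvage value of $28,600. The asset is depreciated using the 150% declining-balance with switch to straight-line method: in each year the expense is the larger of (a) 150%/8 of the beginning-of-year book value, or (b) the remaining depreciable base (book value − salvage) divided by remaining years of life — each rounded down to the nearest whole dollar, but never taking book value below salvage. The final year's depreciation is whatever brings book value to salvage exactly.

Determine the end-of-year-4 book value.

$86,791

Depreciable base = $199,148 − $28,600 = $170,548.
Year 1: DB = ⌊$199,148 × 150%/8⌋ = $37,340; SL = ⌊$170,548/8⌋ = $21,318 → take DB $37,340. Book value $161,808.
Year 2: DB = ⌊$161,808 × 150%/8⌋ = $30,339; SL = ⌊$133,208/7⌋ = $19,029 → take DB $30,339. Book value $131,469.
Year 3: DB = ⌊$131,469 × 150%/8⌋ = $24,650; SL = ⌊$102,869/6⌋ = $17,144 → take DB $24,650. Book value $106,819.
Year 4: DB = ⌊$106,819 × 150%/8⌋ = $20,028; SL = ⌊$78,219/5⌋ = $15,643 → take DB $20,028. Book value $86,791.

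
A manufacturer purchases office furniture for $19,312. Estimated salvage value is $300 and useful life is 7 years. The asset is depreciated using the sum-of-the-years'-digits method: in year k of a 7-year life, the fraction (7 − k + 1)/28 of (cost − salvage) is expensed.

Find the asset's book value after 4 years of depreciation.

Depreciable base = $19,312 − $300 = $19,012.
Sum of the years' digits = 7+6+5+4+3+2+1 = 28.
Year 1: $19,012 × 7/28 = $4,753. Book value $14,559.
Year 2: $19,012 × 6/28 = $4,074. Book value $10,485.
Year 3: $19,012 × 5/28 = $3,395. Book value $7,090.
Year 4: $19,012 × 4/28 = $2,716. Book value $4,374.

$4,374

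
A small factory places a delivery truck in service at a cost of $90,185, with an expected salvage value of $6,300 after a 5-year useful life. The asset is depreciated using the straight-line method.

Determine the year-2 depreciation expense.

$16,777

Depreciable base = $90,185 − $6,300 = $83,885.
Annual expense = $83,885 / 5 = $16,777.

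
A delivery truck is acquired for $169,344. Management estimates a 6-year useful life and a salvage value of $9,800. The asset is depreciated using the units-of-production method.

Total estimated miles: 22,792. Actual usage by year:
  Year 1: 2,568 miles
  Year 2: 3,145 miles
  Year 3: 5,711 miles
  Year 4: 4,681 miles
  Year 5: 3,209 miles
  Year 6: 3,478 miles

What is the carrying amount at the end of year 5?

Depreciable base = $169,344 − $9,800 = $159,544.
Rate = $159,544 / 22,792 miles = $7 per mile.
Year 1: 2,568 × $7 = $17,976. Book value $151,368.
Year 2: 3,145 × $7 = $22,015. Book value $129,353.
Year 3: 5,711 × $7 = $39,977. Book value $89,376.
Year 4: 4,681 × $7 = $32,767. Book value $56,609.
Year 5: 3,209 × $7 = $22,463. Book value $34,146.

$34,146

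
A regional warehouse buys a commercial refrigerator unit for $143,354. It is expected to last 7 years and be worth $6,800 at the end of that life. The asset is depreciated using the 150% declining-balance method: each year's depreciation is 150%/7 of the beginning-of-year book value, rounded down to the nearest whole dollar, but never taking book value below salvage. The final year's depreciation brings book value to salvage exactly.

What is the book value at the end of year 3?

Depreciable base = $143,354 − $6,800 = $136,554.
Year 1: ⌊$143,354 × 150%/7⌋ = $30,718. Book value $112,636.
Year 2: ⌊$112,636 × 150%/7⌋ = $24,136. Book value $88,500.
Year 3: ⌊$88,500 × 150%/7⌋ = $18,964. Book value $69,536.

$69,536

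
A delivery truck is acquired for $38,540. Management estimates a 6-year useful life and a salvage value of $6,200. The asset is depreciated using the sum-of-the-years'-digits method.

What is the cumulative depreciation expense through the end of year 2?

$16,940

Depreciable base = $38,540 − $6,200 = $32,340.
Sum of the years' digits = 6+5+4+3+2+1 = 21.
Year 1: $32,340 × 6/21 = $9,240. Book value $29,300.
Year 2: $32,340 × 5/21 = $7,700. Book value $21,600.
Accumulated through year 2 = $38,540 − $21,600 = $16,940.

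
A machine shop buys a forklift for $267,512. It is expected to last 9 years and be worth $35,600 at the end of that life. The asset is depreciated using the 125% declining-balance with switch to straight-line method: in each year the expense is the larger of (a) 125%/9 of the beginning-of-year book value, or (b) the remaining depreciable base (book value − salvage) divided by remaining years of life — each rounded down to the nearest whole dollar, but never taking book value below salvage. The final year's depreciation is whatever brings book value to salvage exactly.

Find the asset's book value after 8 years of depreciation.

$57,898

Depreciable base = $267,512 − $35,600 = $231,912.
Year 1: DB = ⌊$267,512 × 125%/9⌋ = $37,154; SL = ⌊$231,912/9⌋ = $25,768 → take DB $37,154. Book value $230,358.
Year 2: DB = ⌊$230,358 × 125%/9⌋ = $31,994; SL = ⌊$194,758/8⌋ = $24,344 → take DB $31,994. Book value $198,364.
Year 3: DB = ⌊$198,364 × 125%/9⌋ = $27,550; SL = ⌊$162,764/7⌋ = $23,252 → take DB $27,550. Book value $170,814.
Year 4: DB = ⌊$170,814 × 125%/9⌋ = $23,724; SL = ⌊$135,214/6⌋ = $22,535 → take DB $23,724. Book value $147,090.
Year 5: DB = ⌊$147,090 × 125%/9⌋ = $20,429; SL = ⌊$111,490/5⌋ = $22,298 → take SL $22,298. Book value $124,792.
Year 6: DB = ⌊$124,792 × 125%/9⌋ = $17,332; SL = ⌊$89,192/4⌋ = $22,298 → take SL $22,298. Book value $102,494.
Year 7: DB = ⌊$102,494 × 125%/9⌋ = $14,235; SL = ⌊$66,894/3⌋ = $22,298 → take SL $22,298. Book value $80,196.
Year 8: DB = ⌊$80,196 × 125%/9⌋ = $11,138; SL = ⌊$44,596/2⌋ = $22,298 → take SL $22,298. Book value $57,898.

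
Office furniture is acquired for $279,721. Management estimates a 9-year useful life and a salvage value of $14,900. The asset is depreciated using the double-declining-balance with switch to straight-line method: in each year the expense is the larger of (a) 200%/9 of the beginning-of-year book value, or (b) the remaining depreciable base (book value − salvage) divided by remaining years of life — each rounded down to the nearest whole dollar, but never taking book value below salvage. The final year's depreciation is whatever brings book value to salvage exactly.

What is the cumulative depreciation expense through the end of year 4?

$177,356

Depreciable base = $279,721 − $14,900 = $264,821.
Year 1: DB = ⌊$279,721 × 200%/9⌋ = $62,160; SL = ⌊$264,821/9⌋ = $29,424 → take DB $62,160. Book value $217,561.
Year 2: DB = ⌊$217,561 × 200%/9⌋ = $48,346; SL = ⌊$202,661/8⌋ = $25,332 → take DB $48,346. Book value $169,215.
Year 3: DB = ⌊$169,215 × 200%/9⌋ = $37,603; SL = ⌊$154,315/7⌋ = $22,045 → take DB $37,603. Book value $131,612.
Year 4: DB = ⌊$131,612 × 200%/9⌋ = $29,247; SL = ⌊$116,712/6⌋ = $19,452 → take DB $29,247. Book value $102,365.
Accumulated through year 4 = $279,721 − $102,365 = $177,356.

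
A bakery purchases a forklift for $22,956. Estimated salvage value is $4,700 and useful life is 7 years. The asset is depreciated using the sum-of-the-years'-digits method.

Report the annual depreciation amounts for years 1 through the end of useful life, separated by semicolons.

Depreciable base = $22,956 − $4,700 = $18,256.
Sum of the years' digits = 7+6+5+4+3+2+1 = 28.
Year 1: $18,256 × 7/28 = $4,564. Book value $18,392.
Year 2: $18,256 × 6/28 = $3,912. Book value $14,480.
Year 3: $18,256 × 5/28 = $3,260. Book value $11,220.
Year 4: $18,256 × 4/28 = $2,608. Book value $8,612.
Year 5: $18,256 × 3/28 = $1,956. Book value $6,656.
Year 6: $18,256 × 2/28 = $1,304. Book value $5,352.
Year 7: $18,256 × 1/28 = $652. Book value $4,700.

$4,564; $3,912; $3,260; $2,608; $1,956; $1,304; $652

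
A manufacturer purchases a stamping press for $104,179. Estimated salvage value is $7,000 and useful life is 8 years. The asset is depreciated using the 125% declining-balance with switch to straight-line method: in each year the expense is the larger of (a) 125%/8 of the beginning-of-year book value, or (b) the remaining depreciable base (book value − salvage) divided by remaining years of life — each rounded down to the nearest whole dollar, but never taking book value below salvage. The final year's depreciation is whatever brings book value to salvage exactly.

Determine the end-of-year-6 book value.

$29,232

Depreciable base = $104,179 − $7,000 = $97,179.
Year 1: DB = ⌊$104,179 × 125%/8⌋ = $16,277; SL = ⌊$97,179/8⌋ = $12,147 → take DB $16,277. Book value $87,902.
Year 2: DB = ⌊$87,902 × 125%/8⌋ = $13,734; SL = ⌊$80,902/7⌋ = $11,557 → take DB $13,734. Book value $74,168.
Year 3: DB = ⌊$74,168 × 125%/8⌋ = $11,588; SL = ⌊$67,168/6⌋ = $11,194 → take DB $11,588. Book value $62,580.
Year 4: DB = ⌊$62,580 × 125%/8⌋ = $9,778; SL = ⌊$55,580/5⌋ = $11,116 → take SL $11,116. Book value $51,464.
Year 5: DB = ⌊$51,464 × 125%/8⌋ = $8,041; SL = ⌊$44,464/4⌋ = $11,116 → take SL $11,116. Book value $40,348.
Year 6: DB = ⌊$40,348 × 125%/8⌋ = $6,304; SL = ⌊$33,348/3⌋ = $11,116 → take SL $11,116. Book value $29,232.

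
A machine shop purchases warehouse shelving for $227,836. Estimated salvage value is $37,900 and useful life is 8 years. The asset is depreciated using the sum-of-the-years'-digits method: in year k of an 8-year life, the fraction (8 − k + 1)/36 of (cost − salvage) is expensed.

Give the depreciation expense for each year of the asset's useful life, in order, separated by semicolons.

$42,208; $36,932; $31,656; $26,380; $21,104; $15,828; $10,552; $5,276

Depreciable base = $227,836 − $37,900 = $189,936.
Sum of the years' digits = 8+7+6+5+4+3+2+1 = 36.
Year 1: $189,936 × 8/36 = $42,208. Book value $185,628.
Year 2: $189,936 × 7/36 = $36,932. Book value $148,696.
Year 3: $189,936 × 6/36 = $31,656. Book value $117,040.
Year 4: $189,936 × 5/36 = $26,380. Book value $90,660.
Year 5: $189,936 × 4/36 = $21,104. Book value $69,556.
Year 6: $189,936 × 3/36 = $15,828. Book value $53,728.
Year 7: $189,936 × 2/36 = $10,552. Book value $43,176.
Year 8: $189,936 × 1/36 = $5,276. Book value $37,900.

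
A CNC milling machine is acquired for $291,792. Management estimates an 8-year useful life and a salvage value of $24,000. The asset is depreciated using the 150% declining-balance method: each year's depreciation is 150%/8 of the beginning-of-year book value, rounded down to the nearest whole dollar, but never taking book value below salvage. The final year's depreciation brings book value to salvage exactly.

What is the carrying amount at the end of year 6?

Depreciable base = $291,792 − $24,000 = $267,792.
Year 1: ⌊$291,792 × 150%/8⌋ = $54,711. Book value $237,081.
Year 2: ⌊$237,081 × 150%/8⌋ = $44,452. Book value $192,629.
Year 3: ⌊$192,629 × 150%/8⌋ = $36,117. Book value $156,512.
Year 4: ⌊$156,512 × 150%/8⌋ = $29,346. Book value $127,166.
Year 5: ⌊$127,166 × 150%/8⌋ = $23,843. Book value $103,323.
Year 6: ⌊$103,323 × 150%/8⌋ = $19,373. Book value $83,950.

$83,950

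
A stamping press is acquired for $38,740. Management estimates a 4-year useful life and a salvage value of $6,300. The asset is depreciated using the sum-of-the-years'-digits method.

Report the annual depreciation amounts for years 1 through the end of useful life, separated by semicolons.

$12,976; $9,732; $6,488; $3,244

Depreciable base = $38,740 − $6,300 = $32,440.
Sum of the years' digits = 4+3+2+1 = 10.
Year 1: $32,440 × 4/10 = $12,976. Book value $25,764.
Year 2: $32,440 × 3/10 = $9,732. Book value $16,032.
Year 3: $32,440 × 2/10 = $6,488. Book value $9,544.
Year 4: $32,440 × 1/10 = $3,244. Book value $6,300.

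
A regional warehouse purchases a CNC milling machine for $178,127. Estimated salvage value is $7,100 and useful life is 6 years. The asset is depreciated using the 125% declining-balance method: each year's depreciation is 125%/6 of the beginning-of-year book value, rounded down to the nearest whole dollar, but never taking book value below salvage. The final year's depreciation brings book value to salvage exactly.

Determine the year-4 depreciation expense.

Depreciable base = $178,127 − $7,100 = $171,027.
Year 1: ⌊$178,127 × 125%/6⌋ = $37,109. Book value $141,018.
Year 2: ⌊$141,018 × 125%/6⌋ = $29,378. Book value $111,640.
Year 3: ⌊$111,640 × 125%/6⌋ = $23,258. Book value $88,382.
Year 4: ⌊$88,382 × 125%/6⌋ = $18,412. Book value $69,970.

$18,412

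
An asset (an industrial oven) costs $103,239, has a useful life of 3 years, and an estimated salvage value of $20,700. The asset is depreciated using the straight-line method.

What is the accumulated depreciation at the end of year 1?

$27,513

Depreciable base = $103,239 − $20,700 = $82,539.
Annual expense = $82,539 / 3 = $27,513.
End of year 1: book value $75,726.
Accumulated through year 1 = $103,239 − $75,726 = $27,513.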